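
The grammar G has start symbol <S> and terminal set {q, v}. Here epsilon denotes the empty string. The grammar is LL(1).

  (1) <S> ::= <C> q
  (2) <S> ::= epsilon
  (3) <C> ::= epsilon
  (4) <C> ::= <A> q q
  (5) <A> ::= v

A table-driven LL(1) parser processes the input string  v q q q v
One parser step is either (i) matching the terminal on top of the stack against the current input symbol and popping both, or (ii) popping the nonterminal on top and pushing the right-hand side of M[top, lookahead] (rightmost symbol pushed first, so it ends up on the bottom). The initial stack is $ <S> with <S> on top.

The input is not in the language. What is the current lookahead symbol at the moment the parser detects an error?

step 1: stack=$ <S>  input=v q q q v $  — expand <S> ::= <C> q
step 2: stack=$ q <C>  input=v q q q v $  — expand <C> ::= <A> q q
step 3: stack=$ q q q <A>  input=v q q q v $  — expand <A> ::= v
step 4: stack=$ q q q v  input=v q q q v $  — match v
step 5: stack=$ q q q  input=q q q v $  — match q
step 6: stack=$ q q  input=q q v $  — match q
step 7: stack=$ q  input=q v $  — match q
step 8: stack=$  input=v $  — error: stack empty but input remains

v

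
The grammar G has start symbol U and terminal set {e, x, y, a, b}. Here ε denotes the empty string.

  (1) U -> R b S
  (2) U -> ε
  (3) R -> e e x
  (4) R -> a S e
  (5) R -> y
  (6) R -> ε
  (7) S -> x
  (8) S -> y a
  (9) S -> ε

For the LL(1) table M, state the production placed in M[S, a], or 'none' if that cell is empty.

FIRST(R): from R->e e x we get {e}; from R->a S e we get {a}; from R->y we get {y}; from R->ε we get {ε}. So FIRST(R) = {ε, a, e, y}.
FIRST(S): from S->x we get {x}; from S->y a we get {y}; from S->ε we get {ε}. So FIRST(S) = {ε, x, y}.
FIRST(U): from U->R b S we get {a, b, e, y}; from U->ε we get {ε}. So FIRST(U) = {ε, a, b, e, y}.
FOLLOW(U) includes $ since U is the start symbol.
FOLLOW(U): U appears on no right-hand side. Thus FOLLOW(U) = {$}.
FOLLOW(S): in U->R b S, the suffix after S is empty, so FOLLOW(S) ⊇ FOLLOW(U) = {$}; in R->a S e, S is followed by e with FIRST {e}. Thus FOLLOW(S) = {$, e}.
For S -> x: FIRST(x) = {x}, so it goes in M[S, t] for t ∈ {x}.
For S -> y a: FIRST(y a) = {y}, so it goes in M[S, t] for t ∈ {y}.
For S -> ε: FIRST(ε) = {ε}, so it goes in M[S, t] for t ∈ {}; since ε ∈ FIRST, also for every t ∈ FOLLOW(S) = {$, e}.
None of these place a production in M[S, a].

none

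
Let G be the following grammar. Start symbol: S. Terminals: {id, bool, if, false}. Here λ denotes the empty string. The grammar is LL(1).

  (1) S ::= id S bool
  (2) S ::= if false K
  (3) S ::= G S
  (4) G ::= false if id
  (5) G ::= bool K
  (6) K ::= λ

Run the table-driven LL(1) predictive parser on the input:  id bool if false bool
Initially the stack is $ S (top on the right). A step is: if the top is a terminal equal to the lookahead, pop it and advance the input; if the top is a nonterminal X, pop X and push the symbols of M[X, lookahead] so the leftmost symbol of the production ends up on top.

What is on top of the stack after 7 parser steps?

     Stack            Input                    Action
  1  $ S              id bool if false bool $  expand S ::= id S bool
  2  $ bool S id      id bool if false bool $  match id
  3  $ bool S         bool if false bool $     expand S ::= G S
  4  $ bool S G       bool if false bool $     expand G ::= bool K
  5  $ bool S K bool  bool if false bool $     match bool
  6  $ bool S K       if false bool $          expand K ::= λ
  7  $ bool S         if false bool $          expand S ::= if false K
Stack after step 7: $ bool K false if (top = if).

if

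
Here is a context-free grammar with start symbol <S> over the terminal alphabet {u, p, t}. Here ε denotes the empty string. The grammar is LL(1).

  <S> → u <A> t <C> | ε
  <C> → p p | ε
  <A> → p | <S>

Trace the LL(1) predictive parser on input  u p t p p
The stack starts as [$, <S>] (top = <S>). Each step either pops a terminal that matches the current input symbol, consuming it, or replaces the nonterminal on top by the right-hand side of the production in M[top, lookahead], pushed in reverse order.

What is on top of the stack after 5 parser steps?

     Stack          Input        Action
  1  $ <S>          u p t p p $  expand <S> → u <A> t <C>
  2  $ <C> t <A> u  u p t p p $  match u
  3  $ <C> t <A>    p t p p $    expand <A> → p
  4  $ <C> t p      p t p p $    match p
  5  $ <C> t        t p p $      match t
Stack after step 5: $ <C> (top = <C>).

<C>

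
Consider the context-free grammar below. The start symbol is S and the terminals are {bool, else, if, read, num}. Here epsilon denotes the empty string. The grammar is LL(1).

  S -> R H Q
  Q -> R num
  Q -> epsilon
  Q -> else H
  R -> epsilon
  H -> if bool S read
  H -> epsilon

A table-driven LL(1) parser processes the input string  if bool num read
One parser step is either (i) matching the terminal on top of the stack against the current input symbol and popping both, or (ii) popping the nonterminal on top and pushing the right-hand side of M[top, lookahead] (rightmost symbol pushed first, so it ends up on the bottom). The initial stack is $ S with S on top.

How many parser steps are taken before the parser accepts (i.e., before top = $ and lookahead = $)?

13

step 1: stack=$ S  input=if bool num read $  — expand S -> R H Q
step 2: stack=$ Q H R  input=if bool num read $  — expand R -> epsilon
step 3: stack=$ Q H  input=if bool num read $  — expand H -> if bool S read
step 4: stack=$ Q read S bool if  input=if bool num read $  — match if
step 5: stack=$ Q read S bool  input=bool num read $  — match bool
step 6: stack=$ Q read S  input=num read $  — expand S -> R H Q
step 7: stack=$ Q read Q H R  input=num read $  — expand R -> epsilon
step 8: stack=$ Q read Q H  input=num read $  — expand H -> epsilon
step 9: stack=$ Q read Q  input=num read $  — expand Q -> R num
step 10: stack=$ Q read num R  input=num read $  — expand R -> epsilon
step 11: stack=$ Q read num  input=num read $  — match num
step 12: stack=$ Q read  input=read $  — match read
step 13: stack=$ Q  input=$  — expand Q -> epsilon
Accept reached after 13 steps.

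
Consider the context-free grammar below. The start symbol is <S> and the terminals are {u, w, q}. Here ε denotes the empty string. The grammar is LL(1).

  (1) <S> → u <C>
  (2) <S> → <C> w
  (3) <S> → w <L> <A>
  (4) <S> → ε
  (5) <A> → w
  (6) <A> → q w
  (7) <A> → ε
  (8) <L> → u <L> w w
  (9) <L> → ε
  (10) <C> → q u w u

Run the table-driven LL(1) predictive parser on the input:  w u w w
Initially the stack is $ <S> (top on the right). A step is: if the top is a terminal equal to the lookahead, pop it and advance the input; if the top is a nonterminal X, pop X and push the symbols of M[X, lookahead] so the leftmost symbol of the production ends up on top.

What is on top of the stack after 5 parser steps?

w

     Stack            Input      Action
  1  $ <S>            w u w w $  expand <S> → w <L> <A>
  2  $ <A> <L> w      w u w w $  match w
  3  $ <A> <L>        u w w $    expand <L> → u <L> w w
  4  $ <A> w w <L> u  u w w $    match u
  5  $ <A> w w <L>    w w $      expand <L> → ε
Stack after step 5: $ <A> w w (top = w).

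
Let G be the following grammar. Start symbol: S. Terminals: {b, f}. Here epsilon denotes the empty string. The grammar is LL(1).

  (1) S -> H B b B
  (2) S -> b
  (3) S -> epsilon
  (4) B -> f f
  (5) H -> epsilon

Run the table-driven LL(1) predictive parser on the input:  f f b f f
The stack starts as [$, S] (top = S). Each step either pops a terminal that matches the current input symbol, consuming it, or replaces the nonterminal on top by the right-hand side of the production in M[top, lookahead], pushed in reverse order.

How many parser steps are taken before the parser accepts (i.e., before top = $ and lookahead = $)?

9

     Stack      Input        Action
  1  $ S        f f b f f $  expand S -> H B b B
  2  $ B b B H  f f b f f $  expand H -> epsilon
  3  $ B b B    f f b f f $  expand B -> f f
  4  $ B b f f  f f b f f $  match f
  5  $ B b f    f b f f $    match f
  6  $ B b      b f f $      match b
  7  $ B        f f $        expand B -> f f
  8  $ f f      f f $        match f
  9  $ f        f $          match f
Accept reached after 9 steps.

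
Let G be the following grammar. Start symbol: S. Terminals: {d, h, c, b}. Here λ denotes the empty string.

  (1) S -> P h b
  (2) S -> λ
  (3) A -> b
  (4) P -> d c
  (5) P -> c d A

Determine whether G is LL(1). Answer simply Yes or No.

Yes

FIRST(S) = {λ, c, d}
FIRST(A) = {b}
FIRST(P) = {c, d}
FOLLOW(S) = {$}
FOLLOW(A) = {h}
FOLLOW(P) = {h}
Each cell of M receives at most one production.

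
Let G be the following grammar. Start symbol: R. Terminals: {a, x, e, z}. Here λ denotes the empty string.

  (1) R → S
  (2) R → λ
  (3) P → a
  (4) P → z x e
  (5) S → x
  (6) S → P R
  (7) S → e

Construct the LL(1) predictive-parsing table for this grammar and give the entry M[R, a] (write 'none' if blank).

R → S

FIRST(P) = {a, z}
FIRST(S) = {a, e, x, z}  (via P R)
FIRST(R) = {λ, a, e, x, z}  (via S)
FOLLOW(R) includes $ since R is the start symbol.
FOLLOW(R): in S→P R, the suffix after R is empty, so FOLLOW(R) ⊇ FOLLOW(S) = {$}. Thus FOLLOW(R) = {$}.
FOLLOW(S): in R→S, the suffix after S is empty, so FOLLOW(S) ⊇ FOLLOW(R) = {$}. Thus FOLLOW(S) = {$}.
For R → S: FIRST(S) = {a, e, x, z}, so it goes in M[R, t] for t ∈ {a, e, x, z}.
For R → λ: FIRST(λ) = {λ}, so it goes in M[R, t] for t ∈ {}; since λ ∈ FIRST, also for every t ∈ FOLLOW(R) = {$}.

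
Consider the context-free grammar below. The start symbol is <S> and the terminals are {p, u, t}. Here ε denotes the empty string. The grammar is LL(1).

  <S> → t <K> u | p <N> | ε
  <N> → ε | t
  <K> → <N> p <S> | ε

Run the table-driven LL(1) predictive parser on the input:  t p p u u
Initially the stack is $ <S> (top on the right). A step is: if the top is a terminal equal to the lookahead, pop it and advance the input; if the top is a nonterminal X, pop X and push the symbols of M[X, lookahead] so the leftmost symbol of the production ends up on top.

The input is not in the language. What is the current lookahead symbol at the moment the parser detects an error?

u

      Stack          Input        Action
   1  $ <S>          t p p u u $  expand <S> → t <K> u
   2  $ u <K> t      t p p u u $  match t
   3  $ u <K>        p p u u $    expand <K> → <N> p <S>
   4  $ u <S> p <N>  p p u u $    expand <N> → ε
   5  $ u <S> p      p p u u $    match p
   6  $ u <S>        p u u $      expand <S> → p <N>
   7  $ u <N> p      p u u $      match p
   8  $ u <N>        u u $        expand <N> → ε
   9  $ u            u u $        match u
  10  $              u $          error: stack empty but input remains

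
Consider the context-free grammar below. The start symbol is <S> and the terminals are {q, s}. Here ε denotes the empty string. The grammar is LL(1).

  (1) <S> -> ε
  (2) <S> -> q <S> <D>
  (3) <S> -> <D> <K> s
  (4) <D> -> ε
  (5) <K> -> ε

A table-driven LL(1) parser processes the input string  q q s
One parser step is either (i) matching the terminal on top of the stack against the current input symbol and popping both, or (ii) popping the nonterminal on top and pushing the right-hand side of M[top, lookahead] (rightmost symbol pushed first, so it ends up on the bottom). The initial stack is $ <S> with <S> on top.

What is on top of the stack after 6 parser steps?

step 1: stack=$ <S>  input=q q s $  — expand <S> -> q <S> <D>
step 2: stack=$ <D> <S> q  input=q q s $  — match q
step 3: stack=$ <D> <S>  input=q s $  — expand <S> -> q <S> <D>
step 4: stack=$ <D> <D> <S> q  input=q s $  — match q
step 5: stack=$ <D> <D> <S>  input=s $  — expand <S> -> <D> <K> s
step 6: stack=$ <D> <D> s <K> <D>  input=s $  — expand <D> -> ε
Stack after step 6: $ <D> <D> s <K> (top = <K>).

<K>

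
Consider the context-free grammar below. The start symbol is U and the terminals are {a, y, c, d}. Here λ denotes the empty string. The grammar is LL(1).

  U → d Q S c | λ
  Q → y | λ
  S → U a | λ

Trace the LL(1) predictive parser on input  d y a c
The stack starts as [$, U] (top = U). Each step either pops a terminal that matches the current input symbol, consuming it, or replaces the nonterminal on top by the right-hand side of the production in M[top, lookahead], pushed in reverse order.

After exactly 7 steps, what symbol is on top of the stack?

     Stack      Input      Action
  1  $ U        d y a c $  expand U → d Q S c
  2  $ c S Q d  d y a c $  match d
  3  $ c S Q    y a c $    expand Q → y
  4  $ c S y    y a c $    match y
  5  $ c S      a c $      expand S → U a
  6  $ c a U    a c $      expand U → λ
  7  $ c a      a c $      match a
Stack after step 7: $ c (top = c).

c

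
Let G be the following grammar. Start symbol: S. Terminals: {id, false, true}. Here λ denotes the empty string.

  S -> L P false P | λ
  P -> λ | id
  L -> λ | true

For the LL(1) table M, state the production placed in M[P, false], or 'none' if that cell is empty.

FIRST(P): from P->λ we get {λ}; from P->id we get {id}. So FIRST(P) = {λ, id}.
FIRST(L): from L->λ we get {λ}; from L->true we get {true}. So FIRST(L) = {λ, true}.
FIRST(S): from S->L P false P we get {false, id, true}; from S->λ we get {λ}. So FIRST(S) = {λ, false, id, true}.
FOLLOW(S) includes $ since S is the start symbol.
FOLLOW(S): S appears on no right-hand side. Thus FOLLOW(S) = {$}.
FOLLOW(P): in S->L P false P (occurrence 1), P is followed by false P with FIRST {false}; in S->L P false P (occurrence 2), the suffix after P is empty, so FOLLOW(P) ⊇ FOLLOW(S) = {$}. Thus FOLLOW(P) = {$, false}.
For P -> λ: FIRST(λ) = {λ}, so it goes in M[P, t] for t ∈ {}; since λ ∈ FIRST, also for every t ∈ FOLLOW(P) = {$, false}.
For P -> id: FIRST(id) = {id}, so it goes in M[P, t] for t ∈ {id}.

P -> λ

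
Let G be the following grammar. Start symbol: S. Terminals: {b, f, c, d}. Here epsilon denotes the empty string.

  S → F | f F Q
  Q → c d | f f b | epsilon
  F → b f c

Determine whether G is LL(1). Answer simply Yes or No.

FIRST(S) = {b, f}
FIRST(Q) = {epsilon, c, f}
FIRST(F) = {b}
FOLLOW(S) = {$}
FOLLOW(Q) = {$}
FOLLOW(F) = {$, c, f}
Each cell of M receives at most one production.

Yes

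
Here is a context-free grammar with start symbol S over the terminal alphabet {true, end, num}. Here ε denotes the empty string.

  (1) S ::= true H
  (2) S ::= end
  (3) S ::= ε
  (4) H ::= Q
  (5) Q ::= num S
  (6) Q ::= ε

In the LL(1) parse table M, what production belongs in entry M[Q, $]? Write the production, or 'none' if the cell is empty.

FIRST(S) = {ε, end, true}
FIRST(Q) = {ε, num}
FIRST(H) = {ε, num}  (via Q)
FOLLOW(S) includes $ since S is the start symbol.
FOLLOW(H): in S::=true H, the suffix after H is empty, so FOLLOW(H) ⊇ FOLLOW(S) = {$}. Thus FOLLOW(H) = {$}.
FOLLOW(Q): in H::=Q, the suffix after Q is empty, so FOLLOW(Q) ⊇ FOLLOW(H) = {$}. Thus FOLLOW(Q) = {$}.
For Q ::= num S: FIRST(num S) = {num}, so it goes in M[Q, t] for t ∈ {num}.
For Q ::= ε: FIRST(ε) = {ε}, so it goes in M[Q, t] for t ∈ {}; since ε ∈ FIRST, also for every t ∈ FOLLOW(Q) = {$}.

Q ::= ε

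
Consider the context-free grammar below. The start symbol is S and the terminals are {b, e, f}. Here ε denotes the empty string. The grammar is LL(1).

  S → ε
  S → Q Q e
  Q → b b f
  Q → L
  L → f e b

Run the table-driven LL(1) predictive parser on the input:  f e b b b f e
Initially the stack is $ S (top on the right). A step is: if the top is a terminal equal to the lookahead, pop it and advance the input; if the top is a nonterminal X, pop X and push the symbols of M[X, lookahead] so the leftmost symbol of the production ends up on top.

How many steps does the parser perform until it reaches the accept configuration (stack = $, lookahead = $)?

step 1: stack=$ S  input=f e b b b f e $  — expand S → Q Q e
step 2: stack=$ e Q Q  input=f e b b b f e $  — expand Q → L
step 3: stack=$ e Q L  input=f e b b b f e $  — expand L → f e b
step 4: stack=$ e Q b e f  input=f e b b b f e $  — match f
step 5: stack=$ e Q b e  input=e b b b f e $  — match e
step 6: stack=$ e Q b  input=b b b f e $  — match b
step 7: stack=$ e Q  input=b b f e $  — expand Q → b b f
step 8: stack=$ e f b b  input=b b f e $  — match b
step 9: stack=$ e f b  input=b f e $  — match b
step 10: stack=$ e f  input=f e $  — match f
step 11: stack=$ e  input=e $  — match e
Accept reached after 11 steps.

11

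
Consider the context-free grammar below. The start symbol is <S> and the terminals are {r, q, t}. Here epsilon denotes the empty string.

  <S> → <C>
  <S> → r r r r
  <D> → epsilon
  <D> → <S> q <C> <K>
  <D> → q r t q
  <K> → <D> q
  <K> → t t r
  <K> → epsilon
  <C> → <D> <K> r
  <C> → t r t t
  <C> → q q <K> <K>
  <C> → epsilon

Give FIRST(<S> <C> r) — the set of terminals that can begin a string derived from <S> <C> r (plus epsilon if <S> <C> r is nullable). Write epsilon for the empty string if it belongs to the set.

FIRST(<S>): from <S>→<C> we get {epsilon, q, r, t}; from <S>→r r r r we get {r}. So FIRST(<S>) = {epsilon, q, r, t}.
FIRST(<D>): from <D>→epsilon we get {epsilon}; from <D>→<S> q <C> <K> we get {q, r, t}; from <D>→q r t q we get {q}. So FIRST(<D>) = {epsilon, q, r, t}.
FIRST(<K>): from <K>→<D> q we get {q, r, t}; from <K>→t t r we get {t}; from <K>→epsilon we get {epsilon}. So FIRST(<K>) = {epsilon, q, r, t}.
FIRST(<C>): from <C>→<D> <K> r we get {q, r, t}; from <C>→t r t t we get {t}; from <C>→q q <K> <K> we get {q}; from <C>→epsilon we get {epsilon}. So FIRST(<C>) = {epsilon, q, r, t}.
FIRST(<S> <C> r): take FIRST of each symbol in turn, carrying on past any symbol whose FIRST contains epsilon; result {q, r, t}.

{q, r, t}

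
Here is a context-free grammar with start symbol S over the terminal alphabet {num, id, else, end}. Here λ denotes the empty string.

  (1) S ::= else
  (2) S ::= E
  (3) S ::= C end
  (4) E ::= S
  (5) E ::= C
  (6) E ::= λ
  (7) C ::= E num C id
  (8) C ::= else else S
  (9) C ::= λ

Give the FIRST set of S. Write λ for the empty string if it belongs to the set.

{λ, else, end, num}

FIRST(S) = {λ, else, end, num}  (via E, C end)
FIRST(E) = {λ, else, end, num}  (via S, C)
FIRST(C) = {λ, else, end, num}  (via E num C id)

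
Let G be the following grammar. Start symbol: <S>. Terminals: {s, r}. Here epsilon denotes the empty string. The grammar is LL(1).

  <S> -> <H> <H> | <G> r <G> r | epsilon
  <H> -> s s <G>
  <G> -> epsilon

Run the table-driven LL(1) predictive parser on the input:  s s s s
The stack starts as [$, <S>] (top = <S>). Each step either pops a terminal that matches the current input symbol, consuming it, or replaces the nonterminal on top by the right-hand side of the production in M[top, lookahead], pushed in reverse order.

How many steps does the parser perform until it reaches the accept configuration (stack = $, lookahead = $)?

9

step 1: stack=$ <S>  input=s s s s $  — expand <S> -> <H> <H>
step 2: stack=$ <H> <H>  input=s s s s $  — expand <H> -> s s <G>
step 3: stack=$ <H> <G> s s  input=s s s s $  — match s
step 4: stack=$ <H> <G> s  input=s s s $  — match s
step 5: stack=$ <H> <G>  input=s s $  — expand <G> -> epsilon
step 6: stack=$ <H>  input=s s $  — expand <H> -> s s <G>
step 7: stack=$ <G> s s  input=s s $  — match s
step 8: stack=$ <G> s  input=s $  — match s
step 9: stack=$ <G>  input=$  — expand <G> -> epsilon
Accept reached after 9 steps.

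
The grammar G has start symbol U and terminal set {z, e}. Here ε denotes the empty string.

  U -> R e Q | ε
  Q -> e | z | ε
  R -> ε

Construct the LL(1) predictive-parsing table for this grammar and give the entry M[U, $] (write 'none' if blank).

FIRST(Q): from Q->e we get {e}; from Q->z we get {z}; from Q->ε we get {ε}. So FIRST(Q) = {ε, e, z}.
FIRST(R): from R->ε we get {ε}. So FIRST(R) = {ε}.
FIRST(U): from U->R e Q we get {e}; from U->ε we get {ε}. So FIRST(U) = {ε, e}.
FOLLOW(U) includes $ since U is the start symbol.
FOLLOW(U): U appears on no right-hand side. Thus FOLLOW(U) = {$}.
For U -> R e Q: FIRST(R e Q) = {e}, so it goes in M[U, t] for t ∈ {e}.
For U -> ε: FIRST(ε) = {ε}, so it goes in M[U, t] for t ∈ {}; since ε ∈ FIRST, also for every t ∈ FOLLOW(U) = {$}.

U -> ε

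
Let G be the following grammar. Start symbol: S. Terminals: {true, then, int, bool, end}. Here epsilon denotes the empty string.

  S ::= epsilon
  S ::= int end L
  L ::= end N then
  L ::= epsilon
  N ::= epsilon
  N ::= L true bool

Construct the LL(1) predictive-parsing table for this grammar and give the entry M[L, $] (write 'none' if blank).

L ::= epsilon

FIRST(S): from S::=epsilon we get {epsilon}; from S::=int end L we get {int}. So FIRST(S) = {epsilon, int}.
FIRST(L): from L::=end N then we get {end}; from L::=epsilon we get {epsilon}. So FIRST(L) = {epsilon, end}.
FIRST(N): from N::=epsilon we get {epsilon}; from N::=L true bool we get {end, true}. So FIRST(N) = {epsilon, end, true}.
FOLLOW(S) includes $ since S is the start symbol.
FOLLOW(S): S appears on no right-hand side. Thus FOLLOW(S) = {$}.
FOLLOW(L): in S::=int end L, the suffix after L is empty, so FOLLOW(L) ⊇ FOLLOW(S) = {$}; in N::=L true bool, L is followed by true bool with FIRST {true}. Thus FOLLOW(L) = {$, true}.
For L ::= end N then: FIRST(end N then) = {end}, so it goes in M[L, t] for t ∈ {end}.
For L ::= epsilon: FIRST(epsilon) = {epsilon}, so it goes in M[L, t] for t ∈ {}; since epsilon ∈ FIRST, also for every t ∈ FOLLOW(L) = {$, true}.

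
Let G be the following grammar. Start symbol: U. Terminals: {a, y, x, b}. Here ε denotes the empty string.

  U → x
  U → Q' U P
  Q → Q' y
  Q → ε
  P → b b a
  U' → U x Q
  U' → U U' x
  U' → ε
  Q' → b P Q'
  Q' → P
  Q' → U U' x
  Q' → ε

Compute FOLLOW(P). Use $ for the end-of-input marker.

{$, b, x, y}

FIRST(P): from P→b b a we get {b}. So FIRST(P) = {b}.
FIRST(U): from U→x we get {x}; from U→Q' U P we get {b, x}. So FIRST(U) = {b, x}.
FIRST(U'): from U'→U x Q we get {b, x}; from U'→U U' x we get {b, x}; from U'→ε we get {ε}. So FIRST(U') = {ε, b, x}.
FIRST(Q'): from Q'→b P Q' we get {b}; from Q'→P we get {b}; from Q'→U U' x we get {b, x}; from Q'→ε we get {ε}. So FIRST(Q') = {ε, b, x}.
FIRST(Q): from Q→Q' y we get {b, x, y}; from Q→ε we get {ε}. So FIRST(Q) = {ε, b, x, y}.
FOLLOW(U) includes $ since U is the start symbol.
FOLLOW(U): in U→Q' U P, U is followed by P with FIRST {b}; in U'→U x Q, U is followed by x Q with FIRST {x}; in U'→U U' x, U is followed by U' x with FIRST {b, x}; in Q'→U U' x, U is followed by U' x with FIRST {b, x}. Thus FOLLOW(U) = {$, b, x}.
FOLLOW(U'): in U'→U U' x, U' is followed by x with FIRST {x}; in Q'→U U' x, U' is followed by x with FIRST {x}. Thus FOLLOW(U') = {x}.
FOLLOW(Q): in U'→U x Q, the suffix after Q is empty, so FOLLOW(Q) ⊇ FOLLOW(U') = {x}. Thus FOLLOW(Q) = {x}.
FOLLOW(Q'): in U→Q' U P, Q' is followed by U P with FIRST {b, x}; in Q→Q' y, Q' is followed by y with FIRST {y}; in Q'→b P Q', the suffix after Q' is empty (adds nothing new). Thus FOLLOW(Q') = {b, x, y}.
FOLLOW(P): in U→Q' U P, the suffix after P is empty, so FOLLOW(P) ⊇ FOLLOW(U) = {$, b, x}; in Q'→b P Q', P is followed by Q' with FIRST {ε, b, x}; in Q'→b P Q', the suffix after P is nullable, so FOLLOW(P) ⊇ FOLLOW(Q') = {b, x, y}; in Q'→P, the suffix after P is empty, so FOLLOW(P) ⊇ FOLLOW(Q') = {b, x, y}. Thus FOLLOW(P) = {$, b, x, y}.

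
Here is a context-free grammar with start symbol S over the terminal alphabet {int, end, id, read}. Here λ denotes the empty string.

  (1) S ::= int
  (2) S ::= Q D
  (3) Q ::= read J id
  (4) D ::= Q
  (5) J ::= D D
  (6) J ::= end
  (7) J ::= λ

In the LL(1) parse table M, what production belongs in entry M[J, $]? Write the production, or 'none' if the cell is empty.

FIRST(Q) = {read}
FIRST(S) = {int, read}  (via Q D)
FIRST(D) = {read}  (via Q)
FIRST(J) = {λ, end, read}  (via D D)
FOLLOW(S) includes $ since S is the start symbol.
FOLLOW(J): in Q::=read J id, J is followed by id with FIRST {id}. Thus FOLLOW(J) = {id}.
For J ::= D D: FIRST(D D) = {read}, so it goes in M[J, t] for t ∈ {read}.
For J ::= end: FIRST(end) = {end}, so it goes in M[J, t] for t ∈ {end}.
For J ::= λ: FIRST(λ) = {λ}, so it goes in M[J, t] for t ∈ {}; since λ ∈ FIRST, also for every t ∈ FOLLOW(J) = {id}.
None of these place a production in M[J, $].

none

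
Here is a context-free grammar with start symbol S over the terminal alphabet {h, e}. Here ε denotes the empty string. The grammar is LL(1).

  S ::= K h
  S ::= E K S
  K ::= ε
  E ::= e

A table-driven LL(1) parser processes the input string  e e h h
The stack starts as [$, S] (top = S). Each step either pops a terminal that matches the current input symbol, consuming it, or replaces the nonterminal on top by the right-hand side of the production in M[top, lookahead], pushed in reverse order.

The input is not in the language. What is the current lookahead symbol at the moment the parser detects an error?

step 1: stack=$ S  input=e e h h $  — expand S ::= E K S
step 2: stack=$ S K E  input=e e h h $  — expand E ::= e
step 3: stack=$ S K e  input=e e h h $  — match e
step 4: stack=$ S K  input=e h h $  — expand K ::= ε
step 5: stack=$ S  input=e h h $  — expand S ::= E K S
step 6: stack=$ S K E  input=e h h $  — expand E ::= e
step 7: stack=$ S K e  input=e h h $  — match e
step 8: stack=$ S K  input=h h $  — expand K ::= ε
step 9: stack=$ S  input=h h $  — expand S ::= K h
step 10: stack=$ h K  input=h h $  — expand K ::= ε
step 11: stack=$ h  input=h h $  — match h
step 12: stack=$  input=h $  — error: stack empty but input remains

h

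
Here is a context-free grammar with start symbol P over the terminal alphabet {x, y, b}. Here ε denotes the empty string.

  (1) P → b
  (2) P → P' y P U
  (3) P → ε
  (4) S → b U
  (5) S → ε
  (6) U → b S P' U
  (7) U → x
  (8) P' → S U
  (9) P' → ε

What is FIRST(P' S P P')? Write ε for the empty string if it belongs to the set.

FIRST(S): from S→b U we get {b}; from S→ε we get {ε}. So FIRST(S) = {ε, b}.
FIRST(U): from U→b S P' U we get {b}; from U→x we get {x}. So FIRST(U) = {b, x}.
FIRST(P'): from P'→S U we get {b, x}; from P'→ε we get {ε}. So FIRST(P') = {ε, b, x}.
FIRST(P): from P→b we get {b}; from P→P' y P U we get {b, x, y}; from P→ε we get {ε}. So FIRST(P) = {ε, b, x, y}.
FIRST(P' S P P'): take FIRST of each symbol in turn, carrying on past any symbol whose FIRST contains ε; result {ε, b, x, y}.

{ε, b, x, y}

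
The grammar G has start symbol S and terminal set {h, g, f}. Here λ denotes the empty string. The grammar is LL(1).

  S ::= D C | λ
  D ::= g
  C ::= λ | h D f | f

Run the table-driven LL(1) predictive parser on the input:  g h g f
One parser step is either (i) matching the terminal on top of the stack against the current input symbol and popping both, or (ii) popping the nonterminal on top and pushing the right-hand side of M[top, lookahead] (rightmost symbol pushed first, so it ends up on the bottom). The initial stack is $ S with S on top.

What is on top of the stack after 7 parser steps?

f

step 1: stack=$ S  input=g h g f $  — expand S ::= D C
step 2: stack=$ C D  input=g h g f $  — expand D ::= g
step 3: stack=$ C g  input=g h g f $  — match g
step 4: stack=$ C  input=h g f $  — expand C ::= h D f
step 5: stack=$ f D h  input=h g f $  — match h
step 6: stack=$ f D  input=g f $  — expand D ::= g
step 7: stack=$ f g  input=g f $  — match g
Stack after step 7: $ f (top = f).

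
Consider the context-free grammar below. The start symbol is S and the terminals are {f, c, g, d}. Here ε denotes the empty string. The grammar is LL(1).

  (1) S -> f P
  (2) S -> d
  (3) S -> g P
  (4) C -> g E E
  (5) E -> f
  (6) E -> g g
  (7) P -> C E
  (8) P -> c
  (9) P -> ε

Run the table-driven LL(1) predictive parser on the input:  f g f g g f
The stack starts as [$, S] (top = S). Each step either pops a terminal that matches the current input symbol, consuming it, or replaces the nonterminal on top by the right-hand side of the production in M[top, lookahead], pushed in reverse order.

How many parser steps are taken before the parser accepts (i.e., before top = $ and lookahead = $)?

      Stack      Input          Action
   1  $ S        f g f g g f $  expand S -> f P
   2  $ P f      f g f g g f $  match f
   3  $ P        g f g g f $    expand P -> C E
   4  $ E C      g f g g f $    expand C -> g E E
   5  $ E E E g  g f g g f $    match g
   6  $ E E E    f g g f $      expand E -> f
   7  $ E E f    f g g f $      match f
   8  $ E E      g g f $        expand E -> g g
   9  $ E g g    g g f $        match g
  10  $ E g      g f $          match g
  11  $ E        f $            expand E -> f
  12  $ f        f $            match f
Accept reached after 12 steps.

12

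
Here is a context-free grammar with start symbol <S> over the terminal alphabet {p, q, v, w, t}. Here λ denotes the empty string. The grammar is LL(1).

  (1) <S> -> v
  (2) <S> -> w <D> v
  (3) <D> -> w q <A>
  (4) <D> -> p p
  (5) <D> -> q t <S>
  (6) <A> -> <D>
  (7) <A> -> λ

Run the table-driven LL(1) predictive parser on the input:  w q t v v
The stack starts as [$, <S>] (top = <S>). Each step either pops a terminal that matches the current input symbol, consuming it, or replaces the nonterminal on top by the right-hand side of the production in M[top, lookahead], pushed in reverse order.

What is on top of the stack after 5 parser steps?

step 1: stack=$ <S>  input=w q t v v $  — expand <S> -> w <D> v
step 2: stack=$ v <D> w  input=w q t v v $  — match w
step 3: stack=$ v <D>  input=q t v v $  — expand <D> -> q t <S>
step 4: stack=$ v <S> t q  input=q t v v $  — match q
step 5: stack=$ v <S> t  input=t v v $  — match t
Stack after step 5: $ v <S> (top = <S>).

<S>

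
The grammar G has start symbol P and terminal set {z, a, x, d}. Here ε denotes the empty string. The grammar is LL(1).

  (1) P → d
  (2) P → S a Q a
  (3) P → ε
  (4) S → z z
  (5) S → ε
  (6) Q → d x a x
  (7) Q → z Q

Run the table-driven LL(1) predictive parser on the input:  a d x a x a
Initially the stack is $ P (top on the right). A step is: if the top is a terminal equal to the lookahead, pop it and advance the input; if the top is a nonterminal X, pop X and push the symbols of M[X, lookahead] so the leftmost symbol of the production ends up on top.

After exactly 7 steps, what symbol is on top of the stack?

x

     Stack        Input          Action
  1  $ P          a d x a x a $  expand P → S a Q a
  2  $ a Q a S    a d x a x a $  expand S → ε
  3  $ a Q a      a d x a x a $  match a
  4  $ a Q        d x a x a $    expand Q → d x a x
  5  $ a x a x d  d x a x a $    match d
  6  $ a x a x    x a x a $      match x
  7  $ a x a      a x a $        match a
Stack after step 7: $ a x (top = x).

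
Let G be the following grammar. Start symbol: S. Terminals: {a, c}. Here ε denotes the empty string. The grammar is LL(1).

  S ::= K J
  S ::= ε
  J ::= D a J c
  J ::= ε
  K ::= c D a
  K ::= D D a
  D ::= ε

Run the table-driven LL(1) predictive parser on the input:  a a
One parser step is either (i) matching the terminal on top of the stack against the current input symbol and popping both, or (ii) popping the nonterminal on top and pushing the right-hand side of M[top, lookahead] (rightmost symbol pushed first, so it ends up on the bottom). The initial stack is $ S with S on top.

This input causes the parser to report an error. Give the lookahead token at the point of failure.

$

      Stack      Input  Action
   1  $ S        a a $  expand S ::= K J
   2  $ J K      a a $  expand K ::= D D a
   3  $ J a D D  a a $  expand D ::= ε
   4  $ J a D    a a $  expand D ::= ε
   5  $ J a      a a $  match a
   6  $ J        a $    expand J ::= D a J c
   7  $ c J a D  a $    expand D ::= ε
   8  $ c J a    a $    match a
   9  $ c J      $      expand J ::= ε
  10  $ c        $      error: top is terminal c but lookahead is $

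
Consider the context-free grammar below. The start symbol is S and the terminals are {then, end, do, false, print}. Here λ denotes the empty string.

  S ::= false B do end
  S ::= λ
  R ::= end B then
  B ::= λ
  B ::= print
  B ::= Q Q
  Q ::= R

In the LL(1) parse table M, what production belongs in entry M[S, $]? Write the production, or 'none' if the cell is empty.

FIRST(S): from S::=false B do end we get {false}; from S::=λ we get {λ}. So FIRST(S) = {λ, false}.
FIRST(R): from R::=end B then we get {end}. So FIRST(R) = {end}.
FIRST(Q): from Q::=R we get {end}. So FIRST(Q) = {end}.
FIRST(B): from B::=λ we get {λ}; from B::=print we get {print}; from B::=Q Q we get {end}. So FIRST(B) = {λ, end, print}.
FOLLOW(S) includes $ since S is the start symbol.
FOLLOW(S): S appears on no right-hand side. Thus FOLLOW(S) = {$}.
For S ::= false B do end: FIRST(false B do end) = {false}, so it goes in M[S, t] for t ∈ {false}.
For S ::= λ: FIRST(λ) = {λ}, so it goes in M[S, t] for t ∈ {}; since λ ∈ FIRST, also for every t ∈ FOLLOW(S) = {$}.

S ::= λ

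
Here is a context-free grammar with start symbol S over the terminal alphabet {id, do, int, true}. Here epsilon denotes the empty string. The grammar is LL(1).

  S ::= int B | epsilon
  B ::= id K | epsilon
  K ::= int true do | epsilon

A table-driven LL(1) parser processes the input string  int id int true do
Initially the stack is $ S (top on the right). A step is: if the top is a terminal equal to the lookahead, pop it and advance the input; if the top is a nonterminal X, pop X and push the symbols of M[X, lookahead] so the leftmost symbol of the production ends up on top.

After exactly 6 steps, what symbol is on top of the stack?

true

     Stack          Input                 Action
  1  $ S            int id int true do $  expand S ::= int B
  2  $ B int        int id int true do $  match int
  3  $ B            id int true do $      expand B ::= id K
  4  $ K id         id int true do $      match id
  5  $ K            int true do $         expand K ::= int true do
  6  $ do true int  int true do $         match int
Stack after step 6: $ do true (top = true).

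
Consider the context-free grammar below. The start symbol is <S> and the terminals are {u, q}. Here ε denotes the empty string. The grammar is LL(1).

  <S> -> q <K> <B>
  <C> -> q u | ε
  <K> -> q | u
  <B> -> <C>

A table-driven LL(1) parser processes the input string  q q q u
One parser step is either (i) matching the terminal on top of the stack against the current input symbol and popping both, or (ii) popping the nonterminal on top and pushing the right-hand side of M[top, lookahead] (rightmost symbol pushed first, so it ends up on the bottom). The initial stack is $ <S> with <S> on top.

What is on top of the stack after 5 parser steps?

step 1: stack=$ <S>  input=q q q u $  — expand <S> -> q <K> <B>
step 2: stack=$ <B> <K> q  input=q q q u $  — match q
step 3: stack=$ <B> <K>  input=q q u $  — expand <K> -> q
step 4: stack=$ <B> q  input=q q u $  — match q
step 5: stack=$ <B>  input=q u $  — expand <B> -> <C>
Stack after step 5: $ <C> (top = <C>).

<C>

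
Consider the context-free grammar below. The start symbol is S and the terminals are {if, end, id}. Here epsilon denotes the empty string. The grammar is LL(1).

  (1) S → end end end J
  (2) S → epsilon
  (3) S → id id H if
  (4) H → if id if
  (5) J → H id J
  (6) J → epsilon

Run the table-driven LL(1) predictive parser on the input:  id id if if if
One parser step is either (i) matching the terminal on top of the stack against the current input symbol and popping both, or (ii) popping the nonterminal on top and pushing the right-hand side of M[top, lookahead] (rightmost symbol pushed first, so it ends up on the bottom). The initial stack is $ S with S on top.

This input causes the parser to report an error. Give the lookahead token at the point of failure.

if

step 1: stack=$ S  input=id id if if if $  — expand S → id id H if
step 2: stack=$ if H id id  input=id id if if if $  — match id
step 3: stack=$ if H id  input=id if if if $  — match id
step 4: stack=$ if H  input=if if if $  — expand H → if id if
step 5: stack=$ if if id if  input=if if if $  — match if
step 6: stack=$ if if id  input=if if $  — error: top is terminal id but lookahead is if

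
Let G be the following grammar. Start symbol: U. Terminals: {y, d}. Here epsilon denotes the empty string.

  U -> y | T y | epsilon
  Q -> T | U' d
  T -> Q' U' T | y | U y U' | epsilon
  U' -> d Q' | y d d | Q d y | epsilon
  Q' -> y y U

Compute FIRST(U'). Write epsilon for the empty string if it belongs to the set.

FIRST(Q'): from Q'->y y U we get {y}. So FIRST(Q') = {y}.
FIRST(U): from U->y we get {y}; from U->T y we get {y}; from U->epsilon we get {epsilon}. So FIRST(U) = {epsilon, y}.
FIRST(T): from T->Q' U' T we get {y}; from T->y we get {y}; from T->U y U' we get {y}; from T->epsilon we get {epsilon}. So FIRST(T) = {epsilon, y}.
FIRST(Q): from Q->T we get {epsilon, y}; from Q->U' d we get {d, y}. So FIRST(Q) = {epsilon, d, y}.
FIRST(U'): from U'->d Q' we get {d}; from U'->y d d we get {y}; from U'->Q d y we get {d, y}; from U'->epsilon we get {epsilon}. So FIRST(U') = {epsilon, d, y}.

{epsilon, d, y}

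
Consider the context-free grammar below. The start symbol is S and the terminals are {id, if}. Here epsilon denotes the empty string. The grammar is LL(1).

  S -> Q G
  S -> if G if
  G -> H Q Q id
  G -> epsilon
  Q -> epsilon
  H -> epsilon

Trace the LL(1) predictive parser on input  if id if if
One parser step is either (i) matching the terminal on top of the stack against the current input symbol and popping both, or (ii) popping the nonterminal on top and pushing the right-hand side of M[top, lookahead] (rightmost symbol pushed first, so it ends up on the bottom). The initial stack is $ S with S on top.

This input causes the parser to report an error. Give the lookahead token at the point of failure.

     Stack          Input          Action
  1  $ S            if id if if $  expand S -> if G if
  2  $ if G if      if id if if $  match if
  3  $ if G         id if if $     expand G -> H Q Q id
  4  $ if id Q Q H  id if if $     expand H -> epsilon
  5  $ if id Q Q    id if if $     expand Q -> epsilon
  6  $ if id Q      id if if $     expand Q -> epsilon
  7  $ if id        id if if $     match id
  8  $ if           if if $        match if
  9  $              if $           error: stack empty but input remains

if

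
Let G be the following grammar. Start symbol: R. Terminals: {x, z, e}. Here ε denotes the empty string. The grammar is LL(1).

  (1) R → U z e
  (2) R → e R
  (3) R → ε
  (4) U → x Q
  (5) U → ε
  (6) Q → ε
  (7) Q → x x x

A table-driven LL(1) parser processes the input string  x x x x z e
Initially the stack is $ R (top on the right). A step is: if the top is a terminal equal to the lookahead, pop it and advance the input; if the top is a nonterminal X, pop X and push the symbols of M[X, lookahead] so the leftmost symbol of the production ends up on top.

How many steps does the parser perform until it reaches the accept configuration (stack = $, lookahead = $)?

     Stack        Input          Action
  1  $ R          x x x x z e $  expand R → U z e
  2  $ e z U      x x x x z e $  expand U → x Q
  3  $ e z Q x    x x x x z e $  match x
  4  $ e z Q      x x x z e $    expand Q → x x x
  5  $ e z x x x  x x x z e $    match x
  6  $ e z x x    x x z e $      match x
  7  $ e z x      x z e $        match x
  8  $ e z        z e $          match z
  9  $ e          e $            match e
Accept reached after 9 steps.

9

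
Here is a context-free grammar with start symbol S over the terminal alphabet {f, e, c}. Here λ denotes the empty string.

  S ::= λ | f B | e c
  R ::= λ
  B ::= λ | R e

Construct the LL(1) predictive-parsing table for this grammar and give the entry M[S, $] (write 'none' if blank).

S ::= λ

FIRST(S) = {λ, e, f}
FIRST(R) = {λ}
FIRST(B) = {λ, e}  (via R e)
FOLLOW(S) includes $ since S is the start symbol.
FOLLOW(S): S appears on no right-hand side. Thus FOLLOW(S) = {$}.
For S ::= λ: FIRST(λ) = {λ}, so it goes in M[S, t] for t ∈ {}; since λ ∈ FIRST, also for every t ∈ FOLLOW(S) = {$}.
For S ::= f B: FIRST(f B) = {f}, so it goes in M[S, t] for t ∈ {f}.
For S ::= e c: FIRST(e c) = {e}, so it goes in M[S, t] for t ∈ {e}.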